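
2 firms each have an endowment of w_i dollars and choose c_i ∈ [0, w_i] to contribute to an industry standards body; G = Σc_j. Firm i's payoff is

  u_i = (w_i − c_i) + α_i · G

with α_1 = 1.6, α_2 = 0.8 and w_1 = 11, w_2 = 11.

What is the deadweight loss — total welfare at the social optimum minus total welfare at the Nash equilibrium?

15.4

∂u_i/∂c_i = α_i − 1, so firm i contributes w_i if α_i > 1, else 0.
α_i > 1 for i ∈ {1}; NE contributions (11, 0), G = 11.
W^NE = Σw_i − G^NE + (Σα_i)·G^NE = 22 + 1.4·11 = 37.4.
Planner: ∂(Σu_j)/∂c_i = Σα_j − 1 = 1.4 > 0, so everyone contributes w_i; G^SO = 22, W^SO = 22 + 1.4·22 = 52.8.
Deadweight loss = 15.4.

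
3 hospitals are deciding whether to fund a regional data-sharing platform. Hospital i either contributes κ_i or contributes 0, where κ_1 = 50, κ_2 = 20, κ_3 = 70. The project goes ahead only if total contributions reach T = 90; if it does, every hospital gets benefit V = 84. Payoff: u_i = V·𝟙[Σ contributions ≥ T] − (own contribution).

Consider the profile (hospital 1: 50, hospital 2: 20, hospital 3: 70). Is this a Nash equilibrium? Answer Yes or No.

Total = 140 ≥ 90: provided.
Hospital 1 (pledges 50, payoff 34): dropping to 0 → total 90, payoff 84. Profitable deviation.

No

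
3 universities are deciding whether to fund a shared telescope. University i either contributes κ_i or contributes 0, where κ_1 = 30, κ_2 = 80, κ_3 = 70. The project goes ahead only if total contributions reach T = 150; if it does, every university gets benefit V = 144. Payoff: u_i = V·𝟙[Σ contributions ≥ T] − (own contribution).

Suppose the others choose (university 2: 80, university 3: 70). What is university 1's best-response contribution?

0

Others' total = 150 ≥ 150; contributing adds cost 30 for no extra benefit.
Best response: 0.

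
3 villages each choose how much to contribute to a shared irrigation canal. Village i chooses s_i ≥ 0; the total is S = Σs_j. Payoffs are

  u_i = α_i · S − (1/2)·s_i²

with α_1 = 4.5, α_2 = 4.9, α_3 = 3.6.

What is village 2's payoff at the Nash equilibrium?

51.695

Village i's FOC: ∂u_i/∂s_i = α_i − s_i = 0, so s_i* = α_i.
NE contributions = (4.5, 4.9, 3.6); S = 13.
u_2 = α_2·S − ½·(s_2)² = 4.9·13 − ½·4.9² = 51.695.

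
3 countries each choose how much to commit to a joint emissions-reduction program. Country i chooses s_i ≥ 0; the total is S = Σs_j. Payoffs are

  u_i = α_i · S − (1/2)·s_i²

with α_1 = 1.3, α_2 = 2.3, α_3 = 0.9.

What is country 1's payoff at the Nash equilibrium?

Country i's FOC: ∂u_i/∂s_i = α_i − s_i = 0, so s_i* = α_i.
NE contributions = (1.3, 2.3, 0.9); S = 4.5.
u_1 = α_1·S − ½·(s_1)² = 1.3·4.5 − ½·1.3² = 5.005.

5.005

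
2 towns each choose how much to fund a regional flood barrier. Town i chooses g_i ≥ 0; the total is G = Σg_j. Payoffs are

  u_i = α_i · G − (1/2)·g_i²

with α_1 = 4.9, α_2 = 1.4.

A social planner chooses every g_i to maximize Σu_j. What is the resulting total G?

12.6

Planner FOC: ∂(Σu_j)/∂g_i = (Σα_j) − g_i = 0, so g_i^SO = Σα_j = 6.3 for every i; G^SO = 12.6.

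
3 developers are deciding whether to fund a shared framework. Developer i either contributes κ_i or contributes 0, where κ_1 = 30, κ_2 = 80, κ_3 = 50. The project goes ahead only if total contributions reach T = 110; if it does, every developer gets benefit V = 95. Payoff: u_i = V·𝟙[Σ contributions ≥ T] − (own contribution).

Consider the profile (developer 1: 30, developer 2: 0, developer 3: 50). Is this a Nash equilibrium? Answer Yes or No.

Total = 80 < 110: not provided.
Developer 1 (pledges 30, payoff -30): dropping to 0 → total 50, payoff 0. Profitable deviation.

No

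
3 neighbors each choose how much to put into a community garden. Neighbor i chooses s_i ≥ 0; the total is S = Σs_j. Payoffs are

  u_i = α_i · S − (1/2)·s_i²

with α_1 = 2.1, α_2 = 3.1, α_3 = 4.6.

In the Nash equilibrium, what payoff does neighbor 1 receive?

Neighbor i's FOC: ∂u_i/∂s_i = α_i − s_i = 0, so s_i* = α_i.
NE contributions = (2.1, 3.1, 4.6); S = 9.8.
u_1 = α_1·S − ½·(s_1)² = 2.1·9.8 − ½·2.1² = 18.375.

18.375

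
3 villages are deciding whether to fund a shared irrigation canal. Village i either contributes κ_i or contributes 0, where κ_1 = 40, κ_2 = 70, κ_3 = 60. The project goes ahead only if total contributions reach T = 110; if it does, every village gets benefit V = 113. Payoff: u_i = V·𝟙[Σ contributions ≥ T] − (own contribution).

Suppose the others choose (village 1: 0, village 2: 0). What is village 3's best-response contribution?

0

Others' total = 0. Even contributing 60 gives 60 < 110: no benefit either way.
Best response: 0.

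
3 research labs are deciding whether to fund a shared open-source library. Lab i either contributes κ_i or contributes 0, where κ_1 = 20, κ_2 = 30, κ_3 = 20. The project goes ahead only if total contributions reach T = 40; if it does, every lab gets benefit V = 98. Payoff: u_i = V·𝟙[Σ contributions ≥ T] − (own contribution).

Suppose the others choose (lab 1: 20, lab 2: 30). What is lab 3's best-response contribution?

0

Others' total = 50 ≥ 40; contributing adds cost 20 for no extra benefit.
Best response: 0.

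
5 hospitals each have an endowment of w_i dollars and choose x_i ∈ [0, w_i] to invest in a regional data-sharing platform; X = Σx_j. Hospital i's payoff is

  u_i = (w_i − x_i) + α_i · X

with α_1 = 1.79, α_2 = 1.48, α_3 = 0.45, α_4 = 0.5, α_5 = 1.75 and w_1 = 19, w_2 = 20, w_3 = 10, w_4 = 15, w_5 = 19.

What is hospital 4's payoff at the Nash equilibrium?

∂u_i/∂x_i = α_i − 1, so hospital i contributes w_i if α_i > 1, else 0.
α_i > 1 for i ∈ {1, 2, 5}; NE contributions (19, 20, 0, 0, 19), X = 58.
u_4 = (15 − 0) + 0.5·58 = 44.

44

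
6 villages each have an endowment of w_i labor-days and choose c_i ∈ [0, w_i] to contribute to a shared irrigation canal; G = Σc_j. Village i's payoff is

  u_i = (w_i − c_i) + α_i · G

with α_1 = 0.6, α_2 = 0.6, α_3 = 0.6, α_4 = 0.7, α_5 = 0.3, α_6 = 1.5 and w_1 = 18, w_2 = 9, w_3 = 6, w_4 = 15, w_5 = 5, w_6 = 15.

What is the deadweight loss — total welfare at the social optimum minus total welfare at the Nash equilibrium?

174.9

∂u_i/∂c_i = α_i − 1, so village i contributes w_i if α_i > 1, else 0.
α_i > 1 for i ∈ {6}; NE contributions (0, 0, 0, 0, 0, 15), G = 15.
W^NE = Σw_i − G^NE + (Σα_i)·G^NE = 68 + 3.3·15 = 117.5.
Planner: ∂(Σu_j)/∂c_i = Σα_j − 1 = 3.3 > 0, so everyone contributes w_i; G^SO = 68, W^SO = 68 + 3.3·68 = 292.4.
Deadweight loss = 174.9.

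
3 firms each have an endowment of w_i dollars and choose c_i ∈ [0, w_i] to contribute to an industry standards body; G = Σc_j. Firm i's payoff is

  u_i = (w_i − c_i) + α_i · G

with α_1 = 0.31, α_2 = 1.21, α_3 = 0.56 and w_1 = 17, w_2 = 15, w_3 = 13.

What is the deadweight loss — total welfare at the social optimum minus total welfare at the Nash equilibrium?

32.4

∂u_i/∂c_i = α_i − 1, so firm i contributes w_i if α_i > 1, else 0.
α_i > 1 for i ∈ {2}; NE contributions (0, 15, 0), G = 15.
W^NE = Σw_i − G^NE + (Σα_i)·G^NE = 45 + 1.08·15 = 61.2.
Planner: ∂(Σu_j)/∂c_i = Σα_j − 1 = 1.08 > 0, so everyone contributes w_i; G^SO = 45, W^SO = 45 + 1.08·45 = 93.6.
Deadweight loss = 32.4.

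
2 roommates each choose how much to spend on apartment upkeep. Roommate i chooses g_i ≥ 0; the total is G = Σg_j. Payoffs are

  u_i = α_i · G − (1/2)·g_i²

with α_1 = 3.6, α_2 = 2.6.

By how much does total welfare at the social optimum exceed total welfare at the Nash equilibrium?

9.86

Roommate i's FOC: ∂u_i/∂g_i = α_i − g_i = 0, so g_i* = α_i.
NE contributions = (3.6, 2.6); G = 6.2.
W^NE = (Σα)·G − ½Σα_i² = 6.2² − ½·19.72 = 28.58.
Planner sets g_i = Σα_j = 6.2 for every i, so G^SO = 2·6.2 = 12.4.
W^SO = (Σα)·G^SO − ½·2·(Σα)² = (2/2)·6.2² = 38.44.
Deadweight loss = W^SO − W^NE = 9.86.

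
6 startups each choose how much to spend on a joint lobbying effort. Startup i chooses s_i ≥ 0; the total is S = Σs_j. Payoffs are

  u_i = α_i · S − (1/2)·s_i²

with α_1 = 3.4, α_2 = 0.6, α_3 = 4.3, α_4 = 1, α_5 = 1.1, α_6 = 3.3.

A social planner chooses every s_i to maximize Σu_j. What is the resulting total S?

82.2

Planner FOC: ∂(Σu_j)/∂s_i = (Σα_j) − s_i = 0, so s_i^SO = Σα_j = 13.7 for every i; S^SO = 82.2.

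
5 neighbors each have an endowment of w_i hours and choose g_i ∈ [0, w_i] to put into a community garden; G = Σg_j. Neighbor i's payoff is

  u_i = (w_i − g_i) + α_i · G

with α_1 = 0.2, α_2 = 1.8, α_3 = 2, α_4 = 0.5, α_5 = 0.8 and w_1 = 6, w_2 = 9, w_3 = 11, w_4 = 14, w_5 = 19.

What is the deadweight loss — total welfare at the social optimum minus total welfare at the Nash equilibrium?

∂u_i/∂g_i = α_i − 1, so neighbor i contributes w_i if α_i > 1, else 0.
α_i > 1 for i ∈ {2, 3}; NE contributions (0, 9, 11, 0, 0), G = 20.
W^NE = Σw_i − G^NE + (Σα_i)·G^NE = 59 + 4.3·20 = 145.
Planner: ∂(Σu_j)/∂g_i = Σα_j − 1 = 4.3 > 0, so everyone contributes w_i; G^SO = 59, W^SO = 59 + 4.3·59 = 312.7.
Deadweight loss = 167.7.

167.7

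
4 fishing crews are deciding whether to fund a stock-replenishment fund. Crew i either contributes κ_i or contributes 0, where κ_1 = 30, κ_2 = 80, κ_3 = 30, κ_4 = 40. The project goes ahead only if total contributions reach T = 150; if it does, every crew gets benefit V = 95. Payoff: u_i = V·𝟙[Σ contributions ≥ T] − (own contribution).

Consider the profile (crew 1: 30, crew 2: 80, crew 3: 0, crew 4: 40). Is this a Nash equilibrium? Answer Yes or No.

Yes

Total = 150 ≥ 150: provided.
Crew 1 (pledges 30, payoff 65): dropping to 0 → total 120, payoff 0. No gain.
Crew 2 (pledges 80, payoff 15): dropping to 0 → total 70, payoff 0. No gain.
Crew 3 (pledges 0, payoff 95): pledging 30 → total 180, payoff 65. No gain.
Crew 4 (pledges 40, payoff 55): dropping to 0 → total 110, payoff 0. No gain.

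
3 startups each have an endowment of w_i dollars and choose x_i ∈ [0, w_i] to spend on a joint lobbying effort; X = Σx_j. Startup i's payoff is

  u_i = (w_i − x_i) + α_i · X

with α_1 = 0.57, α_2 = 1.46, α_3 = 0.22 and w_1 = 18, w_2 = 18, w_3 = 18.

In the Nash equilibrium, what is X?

∂u_i/∂x_i = α_i − 1, so startup i contributes w_i if α_i > 1, else 0.
α_i > 1 for i ∈ {2}; NE contributions (0, 18, 0), X = 18.

18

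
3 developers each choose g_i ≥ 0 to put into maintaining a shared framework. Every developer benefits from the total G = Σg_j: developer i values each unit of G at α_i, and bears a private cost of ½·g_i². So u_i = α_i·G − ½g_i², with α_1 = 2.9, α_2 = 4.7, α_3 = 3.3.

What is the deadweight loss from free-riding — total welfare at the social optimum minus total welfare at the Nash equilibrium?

80.1

Developer i's FOC: ∂u_i/∂g_i = α_i − g_i = 0, so g_i* = α_i.
NE contributions = (2.9, 4.7, 3.3); G = 10.9.
W^NE = (Σα)·G − ½Σα_i² = 10.9² − ½·41.39 = 98.115.
Planner sets g_i = Σα_j = 10.9 for every i, so G^SO = 3·10.9 = 32.7.
W^SO = (Σα)·G^SO − ½·3·(Σα)² = (3/2)·10.9² = 178.215.
Deadweight loss = W^SO − W^NE = 80.1.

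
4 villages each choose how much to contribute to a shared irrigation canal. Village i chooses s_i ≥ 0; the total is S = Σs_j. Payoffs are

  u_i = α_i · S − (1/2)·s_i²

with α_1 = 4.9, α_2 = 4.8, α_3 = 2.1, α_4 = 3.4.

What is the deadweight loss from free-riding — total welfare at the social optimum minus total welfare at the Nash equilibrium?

262.55

Village i's FOC: ∂u_i/∂s_i = α_i − s_i = 0, so s_i* = α_i.
NE contributions = (4.9, 4.8, 2.1, 3.4); S = 15.2.
W^NE = (Σα)·S − ½Σα_i² = 15.2² − ½·63.02 = 199.53.
Planner sets s_i = Σα_j = 15.2 for every i, so S^SO = 4·15.2 = 60.8.
W^SO = (Σα)·S^SO − ½·4·(Σα)² = (4/2)·15.2² = 462.08.
Deadweight loss = W^SO − W^NE = 262.55.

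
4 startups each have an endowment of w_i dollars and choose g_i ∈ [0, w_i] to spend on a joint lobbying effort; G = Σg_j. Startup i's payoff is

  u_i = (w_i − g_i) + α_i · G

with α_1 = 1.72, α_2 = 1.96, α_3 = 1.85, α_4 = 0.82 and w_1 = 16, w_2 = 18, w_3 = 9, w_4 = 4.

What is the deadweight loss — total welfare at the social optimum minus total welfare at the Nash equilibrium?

∂u_i/∂g_i = α_i − 1, so startup i contributes w_i if α_i > 1, else 0.
α_i > 1 for i ∈ {1, 2, 3}; NE contributions (16, 18, 9, 0), G = 43.
W^NE = Σw_i − G^NE + (Σα_i)·G^NE = 47 + 5.35·43 = 277.05.
Planner: ∂(Σu_j)/∂g_i = Σα_j − 1 = 5.35 > 0, so everyone contributes w_i; G^SO = 47, W^SO = 47 + 5.35·47 = 298.45.
Deadweight loss = 21.4.

21.4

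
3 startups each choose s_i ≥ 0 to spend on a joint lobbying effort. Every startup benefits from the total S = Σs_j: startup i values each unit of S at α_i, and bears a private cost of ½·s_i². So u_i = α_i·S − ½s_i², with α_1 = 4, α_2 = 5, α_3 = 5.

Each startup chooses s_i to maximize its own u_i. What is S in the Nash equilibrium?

14

Startup i's FOC: ∂u_i/∂s_i = α_i − s_i = 0, so s_i* = α_i.
NE contributions = (4, 5, 5); S = 14.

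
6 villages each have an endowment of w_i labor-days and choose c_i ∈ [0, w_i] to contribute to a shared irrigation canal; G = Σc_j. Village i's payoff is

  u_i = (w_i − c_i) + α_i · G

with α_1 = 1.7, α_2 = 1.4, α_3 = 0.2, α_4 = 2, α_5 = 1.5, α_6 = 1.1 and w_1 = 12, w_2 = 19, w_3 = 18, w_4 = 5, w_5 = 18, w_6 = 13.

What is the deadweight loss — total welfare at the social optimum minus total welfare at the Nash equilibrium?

124.2

∂u_i/∂c_i = α_i − 1, so village i contributes w_i if α_i > 1, else 0.
α_i > 1 for i ∈ {1, 2, 4, 5, 6}; NE contributions (12, 19, 0, 5, 18, 13), G = 67.
W^NE = Σw_i − G^NE + (Σα_i)·G^NE = 85 + 6.9·67 = 547.3.
Planner: ∂(Σu_j)/∂c_i = Σα_j − 1 = 6.9 > 0, so everyone contributes w_i; G^SO = 85, W^SO = 85 + 6.9·85 = 671.5.
Deadweight loss = 124.2.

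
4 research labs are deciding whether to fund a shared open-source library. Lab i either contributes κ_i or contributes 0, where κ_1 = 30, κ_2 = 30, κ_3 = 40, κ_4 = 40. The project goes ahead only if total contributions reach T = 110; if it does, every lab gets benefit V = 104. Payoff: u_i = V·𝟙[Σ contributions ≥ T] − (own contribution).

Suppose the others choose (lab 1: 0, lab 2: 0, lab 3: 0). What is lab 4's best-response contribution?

0

Others' total = 0. Even contributing 40 gives 40 < 110: no benefit either way.
Best response: 0.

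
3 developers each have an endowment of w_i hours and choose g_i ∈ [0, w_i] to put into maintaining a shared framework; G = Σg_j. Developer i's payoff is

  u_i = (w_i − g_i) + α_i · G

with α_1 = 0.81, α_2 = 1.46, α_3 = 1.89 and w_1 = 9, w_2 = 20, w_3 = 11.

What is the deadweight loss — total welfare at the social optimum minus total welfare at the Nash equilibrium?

28.44

∂u_i/∂g_i = α_i − 1, so developer i contributes w_i if α_i > 1, else 0.
α_i > 1 for i ∈ {2, 3}; NE contributions (0, 20, 11), G = 31.
W^NE = Σw_i − G^NE + (Σα_i)·G^NE = 40 + 3.16·31 = 137.96.
Planner: ∂(Σu_j)/∂g_i = Σα_j − 1 = 3.16 > 0, so everyone contributes w_i; G^SO = 40, W^SO = 40 + 3.16·40 = 166.4.
Deadweight loss = 28.44.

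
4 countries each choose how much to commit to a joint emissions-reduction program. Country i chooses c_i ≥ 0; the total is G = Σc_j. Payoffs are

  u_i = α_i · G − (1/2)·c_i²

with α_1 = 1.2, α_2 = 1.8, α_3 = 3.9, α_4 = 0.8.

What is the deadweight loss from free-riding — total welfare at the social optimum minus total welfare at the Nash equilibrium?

69.555

Country i's FOC: ∂u_i/∂c_i = α_i − c_i = 0, so c_i* = α_i.
NE contributions = (1.2, 1.8, 3.9, 0.8); G = 7.7.
W^NE = (Σα)·G − ½Σα_i² = 7.7² − ½·20.53 = 49.025.
Planner sets c_i = Σα_j = 7.7 for every i, so G^SO = 4·7.7 = 30.8.
W^SO = (Σα)·G^SO − ½·4·(Σα)² = (4/2)·7.7² = 118.58.
Deadweight loss = W^SO − W^NE = 69.555.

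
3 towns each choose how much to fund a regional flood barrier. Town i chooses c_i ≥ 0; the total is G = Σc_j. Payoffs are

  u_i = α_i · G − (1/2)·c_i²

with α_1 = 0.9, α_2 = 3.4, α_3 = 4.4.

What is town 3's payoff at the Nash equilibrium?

Town i's FOC: ∂u_i/∂c_i = α_i − c_i = 0, so c_i* = α_i.
NE contributions = (0.9, 3.4, 4.4); G = 8.7.
u_3 = α_3·G − ½·(c_3)² = 4.4·8.7 − ½·4.4² = 28.6.

28.6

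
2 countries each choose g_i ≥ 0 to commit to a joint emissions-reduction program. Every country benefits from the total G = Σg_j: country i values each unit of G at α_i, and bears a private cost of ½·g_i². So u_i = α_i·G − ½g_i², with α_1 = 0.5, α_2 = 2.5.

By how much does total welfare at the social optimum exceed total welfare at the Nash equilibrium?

Country i's FOC: ∂u_i/∂g_i = α_i − g_i = 0, so g_i* = α_i.
NE contributions = (0.5, 2.5); G = 3.
W^NE = (Σα)·G − ½Σα_i² = 3² − ½·6.5 = 5.75.
Planner sets g_i = Σα_j = 3 for every i, so G^SO = 2·3 = 6.
W^SO = (Σα)·G^SO − ½·2·(Σα)² = (2/2)·3² = 9.
Deadweight loss = W^SO − W^NE = 3.25.

3.25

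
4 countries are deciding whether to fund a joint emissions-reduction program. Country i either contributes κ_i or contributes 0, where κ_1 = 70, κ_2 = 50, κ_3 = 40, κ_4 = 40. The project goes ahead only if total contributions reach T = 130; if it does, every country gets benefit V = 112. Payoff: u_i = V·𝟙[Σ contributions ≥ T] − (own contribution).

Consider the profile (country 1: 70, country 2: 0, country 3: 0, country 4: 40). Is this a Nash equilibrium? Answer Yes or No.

Total = 110 < 130: not provided.
Country 1 (pledges 70, payoff -70): dropping to 0 → total 40, payoff 0. Profitable deviation.

No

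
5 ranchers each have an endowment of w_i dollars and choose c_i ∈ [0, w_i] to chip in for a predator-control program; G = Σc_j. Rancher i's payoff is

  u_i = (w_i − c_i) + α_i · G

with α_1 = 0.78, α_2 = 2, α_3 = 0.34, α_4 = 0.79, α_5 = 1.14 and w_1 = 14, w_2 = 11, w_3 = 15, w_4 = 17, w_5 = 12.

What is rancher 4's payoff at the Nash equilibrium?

∂u_i/∂c_i = α_i − 1, so rancher i contributes w_i if α_i > 1, else 0.
α_i > 1 for i ∈ {2, 5}; NE contributions (0, 11, 0, 0, 12), G = 23.
u_4 = (17 − 0) + 0.79·23 = 35.17.

35.17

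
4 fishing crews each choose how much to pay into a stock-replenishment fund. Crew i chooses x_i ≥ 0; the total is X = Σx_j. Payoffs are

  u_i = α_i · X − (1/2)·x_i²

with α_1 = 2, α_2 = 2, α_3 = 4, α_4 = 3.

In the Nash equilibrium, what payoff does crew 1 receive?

20

Crew i's FOC: ∂u_i/∂x_i = α_i − x_i = 0, so x_i* = α_i.
NE contributions = (2, 2, 4, 3); X = 11.
u_1 = α_1·X − ½·(x_1)² = 2·11 − ½·2² = 20.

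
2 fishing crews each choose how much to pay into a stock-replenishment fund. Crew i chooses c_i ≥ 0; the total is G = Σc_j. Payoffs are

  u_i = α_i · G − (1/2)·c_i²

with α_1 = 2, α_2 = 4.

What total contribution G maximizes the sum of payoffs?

12

Planner FOC: ∂(Σu_j)/∂c_i = (Σα_j) − c_i = 0, so c_i^SO = Σα_j = 6 for every i; G^SO = 12.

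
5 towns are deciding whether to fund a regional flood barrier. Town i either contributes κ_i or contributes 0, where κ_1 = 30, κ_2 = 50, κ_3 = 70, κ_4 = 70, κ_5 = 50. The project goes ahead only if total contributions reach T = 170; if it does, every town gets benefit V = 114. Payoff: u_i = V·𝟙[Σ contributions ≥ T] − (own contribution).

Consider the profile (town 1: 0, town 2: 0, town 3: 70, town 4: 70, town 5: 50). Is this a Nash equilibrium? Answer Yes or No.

Total = 190 ≥ 170: provided.
Town 1 (pledges 0, payoff 114): pledging 30 → total 220, payoff 84. No gain.
Town 2 (pledges 0, payoff 114): pledging 50 → total 240, payoff 64. No gain.
Town 3 (pledges 70, payoff 44): dropping to 0 → total 120, payoff 0. No gain.
Town 4 (pledges 70, payoff 44): dropping to 0 → total 120, payoff 0. No gain.
Town 5 (pledges 50, payoff 64): dropping to 0 → total 140, payoff 0. No gain.

Yes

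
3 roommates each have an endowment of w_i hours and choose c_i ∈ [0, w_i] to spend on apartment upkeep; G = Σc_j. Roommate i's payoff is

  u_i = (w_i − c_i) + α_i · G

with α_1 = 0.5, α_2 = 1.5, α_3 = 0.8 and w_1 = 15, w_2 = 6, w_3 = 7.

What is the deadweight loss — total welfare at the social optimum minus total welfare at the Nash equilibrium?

∂u_i/∂c_i = α_i − 1, so roommate i contributes w_i if α_i > 1, else 0.
α_i > 1 for i ∈ {2}; NE contributions (0, 6, 0), G = 6.
W^NE = Σw_i − G^NE + (Σα_i)·G^NE = 28 + 1.8·6 = 38.8.
Planner: ∂(Σu_j)/∂c_i = Σα_j − 1 = 1.8 > 0, so everyone contributes w_i; G^SO = 28, W^SO = 28 + 1.8·28 = 78.4.
Deadweight loss = 39.6.

39.6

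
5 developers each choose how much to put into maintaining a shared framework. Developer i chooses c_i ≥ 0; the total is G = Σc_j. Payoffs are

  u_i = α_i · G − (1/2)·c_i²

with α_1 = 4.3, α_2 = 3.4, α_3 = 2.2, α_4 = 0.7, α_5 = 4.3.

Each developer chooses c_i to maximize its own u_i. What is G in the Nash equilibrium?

14.9

Developer i's FOC: ∂u_i/∂c_i = α_i − c_i = 0, so c_i* = α_i.
NE contributions = (4.3, 3.4, 2.2, 0.7, 4.3); G = 14.9.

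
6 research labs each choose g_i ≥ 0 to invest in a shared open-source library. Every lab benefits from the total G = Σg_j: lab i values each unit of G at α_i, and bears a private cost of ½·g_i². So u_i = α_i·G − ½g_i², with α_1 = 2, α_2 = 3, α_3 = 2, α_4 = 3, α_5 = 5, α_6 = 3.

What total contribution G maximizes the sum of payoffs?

Planner FOC: ∂(Σu_j)/∂g_i = (Σα_j) − g_i = 0, so g_i^SO = Σα_j = 18 for every i; G^SO = 108.

108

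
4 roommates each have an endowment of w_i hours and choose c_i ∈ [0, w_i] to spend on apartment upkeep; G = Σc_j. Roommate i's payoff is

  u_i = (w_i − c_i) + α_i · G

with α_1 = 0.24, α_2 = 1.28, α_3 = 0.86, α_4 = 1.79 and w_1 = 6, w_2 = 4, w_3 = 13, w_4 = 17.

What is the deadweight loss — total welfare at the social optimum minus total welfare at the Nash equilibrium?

∂u_i/∂c_i = α_i − 1, so roommate i contributes w_i if α_i > 1, else 0.
α_i > 1 for i ∈ {2, 4}; NE contributions (0, 4, 0, 17), G = 21.
W^NE = Σw_i − G^NE + (Σα_i)·G^NE = 40 + 3.17·21 = 106.57.
Planner: ∂(Σu_j)/∂c_i = Σα_j − 1 = 3.17 > 0, so everyone contributes w_i; G^SO = 40, W^SO = 40 + 3.17·40 = 166.8.
Deadweight loss = 60.23.

60.23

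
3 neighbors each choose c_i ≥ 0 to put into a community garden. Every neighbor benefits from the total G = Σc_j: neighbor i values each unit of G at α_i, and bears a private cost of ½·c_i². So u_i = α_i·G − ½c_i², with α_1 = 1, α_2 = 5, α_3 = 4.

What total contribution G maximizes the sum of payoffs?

Planner FOC: ∂(Σu_j)/∂c_i = (Σα_j) − c_i = 0, so c_i^SO = Σα_j = 10 for every i; G^SO = 30.

30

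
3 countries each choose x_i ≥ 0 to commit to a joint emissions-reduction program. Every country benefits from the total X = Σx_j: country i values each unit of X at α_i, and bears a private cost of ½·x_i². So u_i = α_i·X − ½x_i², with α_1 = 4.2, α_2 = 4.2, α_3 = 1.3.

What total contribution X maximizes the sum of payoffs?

Planner FOC: ∂(Σu_j)/∂x_i = (Σα_j) − x_i = 0, so x_i^SO = Σα_j = 9.7 for every i; X^SO = 29.1.

29.1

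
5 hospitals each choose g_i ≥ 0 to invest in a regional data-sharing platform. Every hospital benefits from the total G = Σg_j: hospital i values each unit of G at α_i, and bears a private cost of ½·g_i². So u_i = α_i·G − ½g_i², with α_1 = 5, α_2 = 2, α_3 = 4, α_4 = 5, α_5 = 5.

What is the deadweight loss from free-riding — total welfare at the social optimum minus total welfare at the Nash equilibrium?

709

Hospital i's FOC: ∂u_i/∂g_i = α_i − g_i = 0, so g_i* = α_i.
NE contributions = (5, 2, 4, 5, 5); G = 21.
W^NE = (Σα)·G − ½Σα_i² = 21² − ½·95 = 393.5.
Planner sets g_i = Σα_j = 21 for every i, so G^SO = 5·21 = 105.
W^SO = (Σα)·G^SO − ½·5·(Σα)² = (5/2)·21² = 1102.5.
Deadweight loss = W^SO − W^NE = 709.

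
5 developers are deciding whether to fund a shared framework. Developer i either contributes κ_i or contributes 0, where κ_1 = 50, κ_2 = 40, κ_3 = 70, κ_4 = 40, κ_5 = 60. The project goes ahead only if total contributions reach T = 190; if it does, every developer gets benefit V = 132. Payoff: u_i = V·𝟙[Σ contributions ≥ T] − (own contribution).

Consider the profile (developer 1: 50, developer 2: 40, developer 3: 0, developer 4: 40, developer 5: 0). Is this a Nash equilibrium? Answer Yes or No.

Total = 130 < 190: not provided.
Developer 1 (pledges 50, payoff -50): dropping to 0 → total 80, payoff 0. Profitable deviation.

No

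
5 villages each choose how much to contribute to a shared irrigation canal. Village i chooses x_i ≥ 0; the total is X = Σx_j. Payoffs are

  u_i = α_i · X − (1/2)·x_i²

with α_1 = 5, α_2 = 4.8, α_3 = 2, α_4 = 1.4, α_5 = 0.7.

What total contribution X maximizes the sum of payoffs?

69.5

Planner FOC: ∂(Σu_j)/∂x_i = (Σα_j) − x_i = 0, so x_i^SO = Σα_j = 13.9 for every i; X^SO = 69.5.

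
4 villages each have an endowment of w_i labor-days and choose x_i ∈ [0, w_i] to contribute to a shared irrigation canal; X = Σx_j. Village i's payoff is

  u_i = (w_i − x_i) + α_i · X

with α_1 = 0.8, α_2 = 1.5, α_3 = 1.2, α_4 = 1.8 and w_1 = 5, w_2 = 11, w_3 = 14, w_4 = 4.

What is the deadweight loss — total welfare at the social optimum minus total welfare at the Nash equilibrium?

∂u_i/∂x_i = α_i − 1, so village i contributes w_i if α_i > 1, else 0.
α_i > 1 for i ∈ {2, 3, 4}; NE contributions (0, 11, 14, 4), X = 29.
W^NE = Σw_i − X^NE + (Σα_i)·X^NE = 34 + 4.3·29 = 158.7.
Planner: ∂(Σu_j)/∂x_i = Σα_j − 1 = 4.3 > 0, so everyone contributes w_i; X^SO = 34, W^SO = 34 + 4.3·34 = 180.2.
Deadweight loss = 21.5.

21.5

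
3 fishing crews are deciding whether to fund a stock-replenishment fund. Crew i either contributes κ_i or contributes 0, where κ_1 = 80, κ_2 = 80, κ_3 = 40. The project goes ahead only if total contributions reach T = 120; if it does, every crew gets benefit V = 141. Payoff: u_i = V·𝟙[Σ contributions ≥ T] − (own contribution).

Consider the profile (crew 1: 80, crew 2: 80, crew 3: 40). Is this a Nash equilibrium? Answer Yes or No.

Total = 200 ≥ 120: provided.
Crew 1 (pledges 80, payoff 61): dropping to 0 → total 120, payoff 141. Profitable deviation.

No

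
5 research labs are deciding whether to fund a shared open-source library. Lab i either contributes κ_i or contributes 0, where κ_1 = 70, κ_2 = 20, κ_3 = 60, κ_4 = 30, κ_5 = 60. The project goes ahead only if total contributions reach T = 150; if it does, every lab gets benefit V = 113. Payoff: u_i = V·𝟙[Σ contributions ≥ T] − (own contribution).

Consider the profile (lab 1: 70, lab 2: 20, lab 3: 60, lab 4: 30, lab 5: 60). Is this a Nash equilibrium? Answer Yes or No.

Total = 240 ≥ 150: provided.
Lab 1 (pledges 70, payoff 43): dropping to 0 → total 170, payoff 113. Profitable deviation.

No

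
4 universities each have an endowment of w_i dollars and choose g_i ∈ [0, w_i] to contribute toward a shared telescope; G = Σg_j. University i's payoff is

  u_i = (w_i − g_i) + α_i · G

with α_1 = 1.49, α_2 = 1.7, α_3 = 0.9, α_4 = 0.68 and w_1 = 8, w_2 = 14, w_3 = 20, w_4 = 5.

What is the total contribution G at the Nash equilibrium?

∂u_i/∂g_i = α_i − 1, so university i contributes w_i if α_i > 1, else 0.
α_i > 1 for i ∈ {1, 2}; NE contributions (8, 14, 0, 0), G = 22.

22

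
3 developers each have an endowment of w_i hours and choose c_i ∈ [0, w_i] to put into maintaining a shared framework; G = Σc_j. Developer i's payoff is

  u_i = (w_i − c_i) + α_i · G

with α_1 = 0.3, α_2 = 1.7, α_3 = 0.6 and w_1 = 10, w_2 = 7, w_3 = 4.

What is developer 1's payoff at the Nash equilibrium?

12.1

∂u_i/∂c_i = α_i − 1, so developer i contributes w_i if α_i > 1, else 0.
α_i > 1 for i ∈ {2}; NE contributions (0, 7, 0), G = 7.
u_1 = (10 − 0) + 0.3·7 = 12.1.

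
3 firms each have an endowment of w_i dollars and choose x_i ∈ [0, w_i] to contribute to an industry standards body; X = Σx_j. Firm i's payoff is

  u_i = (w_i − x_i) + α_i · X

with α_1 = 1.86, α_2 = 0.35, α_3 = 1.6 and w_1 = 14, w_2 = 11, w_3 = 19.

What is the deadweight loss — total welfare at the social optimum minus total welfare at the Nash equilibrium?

30.91

∂u_i/∂x_i = α_i − 1, so firm i contributes w_i if α_i > 1, else 0.
α_i > 1 for i ∈ {1, 3}; NE contributions (14, 0, 19), X = 33.
W^NE = Σw_i − X^NE + (Σα_i)·X^NE = 44 + 2.81·33 = 136.73.
Planner: ∂(Σu_j)/∂x_i = Σα_j − 1 = 2.81 > 0, so everyone contributes w_i; X^SO = 44, W^SO = 44 + 2.81·44 = 167.64.
Deadweight loss = 30.91.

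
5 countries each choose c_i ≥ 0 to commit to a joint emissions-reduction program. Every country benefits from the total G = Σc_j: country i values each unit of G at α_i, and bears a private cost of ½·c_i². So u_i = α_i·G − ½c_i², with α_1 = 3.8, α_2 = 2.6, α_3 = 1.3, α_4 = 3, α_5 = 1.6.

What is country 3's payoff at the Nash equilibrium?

Country i's FOC: ∂u_i/∂c_i = α_i − c_i = 0, so c_i* = α_i.
NE contributions = (3.8, 2.6, 1.3, 3, 1.6); G = 12.3.
u_3 = α_3·G − ½·(c_3)² = 1.3·12.3 − ½·1.3² = 15.145.

15.145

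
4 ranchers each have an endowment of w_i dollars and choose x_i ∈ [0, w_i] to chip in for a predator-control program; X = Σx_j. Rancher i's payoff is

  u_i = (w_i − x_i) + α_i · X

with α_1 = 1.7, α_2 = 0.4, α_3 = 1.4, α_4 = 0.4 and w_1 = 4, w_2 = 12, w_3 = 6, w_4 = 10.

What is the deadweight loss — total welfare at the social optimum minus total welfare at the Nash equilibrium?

63.8

∂u_i/∂x_i = α_i − 1, so rancher i contributes w_i if α_i > 1, else 0.
α_i > 1 for i ∈ {1, 3}; NE contributions (4, 0, 6, 0), X = 10.
W^NE = Σw_i − X^NE + (Σα_i)·X^NE = 32 + 2.9·10 = 61.
Planner: ∂(Σu_j)/∂x_i = Σα_j − 1 = 2.9 > 0, so everyone contributes w_i; X^SO = 32, W^SO = 32 + 2.9·32 = 124.8.
Deadweight loss = 63.8.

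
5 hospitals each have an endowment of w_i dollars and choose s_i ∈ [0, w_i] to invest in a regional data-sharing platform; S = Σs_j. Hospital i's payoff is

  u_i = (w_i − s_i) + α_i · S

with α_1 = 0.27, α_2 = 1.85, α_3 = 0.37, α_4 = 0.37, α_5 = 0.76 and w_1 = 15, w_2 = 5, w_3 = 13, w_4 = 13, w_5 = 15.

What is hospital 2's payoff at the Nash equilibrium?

9.25

∂u_i/∂s_i = α_i − 1, so hospital i contributes w_i if α_i > 1, else 0.
α_i > 1 for i ∈ {2}; NE contributions (0, 5, 0, 0, 0), S = 5.
u_2 = (5 − 5) + 1.85·5 = 9.25.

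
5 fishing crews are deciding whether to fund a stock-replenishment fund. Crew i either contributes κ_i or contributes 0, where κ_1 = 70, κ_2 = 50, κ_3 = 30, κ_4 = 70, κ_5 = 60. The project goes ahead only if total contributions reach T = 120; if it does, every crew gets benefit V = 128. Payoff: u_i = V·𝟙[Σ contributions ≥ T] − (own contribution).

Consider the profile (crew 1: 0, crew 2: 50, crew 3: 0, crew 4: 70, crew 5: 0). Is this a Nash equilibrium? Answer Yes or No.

Total = 120 ≥ 120: provided.
Crew 1 (pledges 0, payoff 128): pledging 70 → total 190, payoff 58. No gain.
Crew 2 (pledges 50, payoff 78): dropping to 0 → total 70, payoff 0. No gain.
Crew 3 (pledges 0, payoff 128): pledging 30 → total 150, payoff 98. No gain.
Crew 4 (pledges 70, payoff 58): dropping to 0 → total 50, payoff 0. No gain.
Crew 5 (pledges 0, payoff 128): pledging 60 → total 180, payoff 68. No gain.

Yes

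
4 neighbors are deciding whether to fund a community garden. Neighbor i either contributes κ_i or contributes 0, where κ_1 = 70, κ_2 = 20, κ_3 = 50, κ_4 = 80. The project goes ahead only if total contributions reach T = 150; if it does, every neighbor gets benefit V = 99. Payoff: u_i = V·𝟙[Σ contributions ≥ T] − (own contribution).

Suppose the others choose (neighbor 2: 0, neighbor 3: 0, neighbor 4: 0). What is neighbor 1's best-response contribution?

0

Others' total = 0. Even contributing 70 gives 70 < 150: no benefit either way.
Best response: 0.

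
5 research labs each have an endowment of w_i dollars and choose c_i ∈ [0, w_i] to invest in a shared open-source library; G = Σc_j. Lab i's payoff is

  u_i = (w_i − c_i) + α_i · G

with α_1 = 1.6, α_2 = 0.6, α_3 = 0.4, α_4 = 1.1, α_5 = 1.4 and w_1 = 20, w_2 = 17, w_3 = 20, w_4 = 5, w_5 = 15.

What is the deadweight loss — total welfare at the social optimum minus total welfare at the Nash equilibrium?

151.7

∂u_i/∂c_i = α_i − 1, so lab i contributes w_i if α_i > 1, else 0.
α_i > 1 for i ∈ {1, 4, 5}; NE contributions (20, 0, 0, 5, 15), G = 40.
W^NE = Σw_i − G^NE + (Σα_i)·G^NE = 77 + 4.1·40 = 241.
Planner: ∂(Σu_j)/∂c_i = Σα_j − 1 = 4.1 > 0, so everyone contributes w_i; G^SO = 77, W^SO = 77 + 4.1·77 = 392.7.
Deadweight loss = 151.7.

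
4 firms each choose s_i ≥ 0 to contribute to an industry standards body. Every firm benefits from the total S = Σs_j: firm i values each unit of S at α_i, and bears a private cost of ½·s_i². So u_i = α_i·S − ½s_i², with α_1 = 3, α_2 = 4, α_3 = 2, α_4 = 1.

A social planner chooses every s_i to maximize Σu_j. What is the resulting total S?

40

Planner FOC: ∂(Σu_j)/∂s_i = (Σα_j) − s_i = 0, so s_i^SO = Σα_j = 10 for every i; S^SO = 40.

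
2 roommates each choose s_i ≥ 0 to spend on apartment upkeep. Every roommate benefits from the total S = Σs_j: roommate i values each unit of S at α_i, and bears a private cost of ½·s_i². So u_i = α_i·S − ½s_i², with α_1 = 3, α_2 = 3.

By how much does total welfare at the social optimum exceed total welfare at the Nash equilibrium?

Roommate i's FOC: ∂u_i/∂s_i = α_i − s_i = 0, so s_i* = α_i.
NE contributions = (3, 3); S = 6.
W^NE = (Σα)·S − ½Σα_i² = 6² − ½·18 = 27.
Planner sets s_i = Σα_j = 6 for every i, so S^SO = 2·6 = 12.
W^SO = (Σα)·S^SO − ½·2·(Σα)² = (2/2)·6² = 36.
Deadweight loss = W^SO − W^NE = 9.

9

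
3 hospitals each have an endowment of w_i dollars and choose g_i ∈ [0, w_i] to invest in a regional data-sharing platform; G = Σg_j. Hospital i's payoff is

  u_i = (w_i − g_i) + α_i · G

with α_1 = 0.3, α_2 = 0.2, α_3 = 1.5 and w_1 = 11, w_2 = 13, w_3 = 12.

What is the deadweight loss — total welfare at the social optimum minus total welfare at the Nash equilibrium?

∂u_i/∂g_i = α_i − 1, so hospital i contributes w_i if α_i > 1, else 0.
α_i > 1 for i ∈ {3}; NE contributions (0, 0, 12), G = 12.
W^NE = Σw_i − G^NE + (Σα_i)·G^NE = 36 + 1·12 = 48.
Planner: ∂(Σu_j)/∂g_i = Σα_j − 1 = 1 > 0, so everyone contributes w_i; G^SO = 36, W^SO = 36 + 1·36 = 72.
Deadweight loss = 24.

24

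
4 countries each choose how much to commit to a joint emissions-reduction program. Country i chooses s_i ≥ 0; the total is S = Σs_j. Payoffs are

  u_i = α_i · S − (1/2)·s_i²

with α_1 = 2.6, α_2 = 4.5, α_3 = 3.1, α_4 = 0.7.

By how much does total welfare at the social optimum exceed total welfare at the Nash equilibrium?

Country i's FOC: ∂u_i/∂s_i = α_i − s_i = 0, so s_i* = α_i.
NE contributions = (2.6, 4.5, 3.1, 0.7); S = 10.9.
W^NE = (Σα)·S − ½Σα_i² = 10.9² − ½·37.11 = 100.255.
Planner sets s_i = Σα_j = 10.9 for every i, so S^SO = 4·10.9 = 43.6.
W^SO = (Σα)·S^SO − ½·4·(Σα)² = (4/2)·10.9² = 237.62.
Deadweight loss = W^SO − W^NE = 137.365.

137.365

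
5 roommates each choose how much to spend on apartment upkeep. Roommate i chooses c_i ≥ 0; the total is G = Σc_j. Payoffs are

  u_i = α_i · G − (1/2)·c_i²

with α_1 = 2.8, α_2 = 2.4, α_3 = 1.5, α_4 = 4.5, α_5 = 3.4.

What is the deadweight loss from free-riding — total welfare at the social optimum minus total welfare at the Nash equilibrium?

Roommate i's FOC: ∂u_i/∂c_i = α_i − c_i = 0, so c_i* = α_i.
NE contributions = (2.8, 2.4, 1.5, 4.5, 3.4); G = 14.6.
W^NE = (Σα)·G − ½Σα_i² = 14.6² − ½·47.66 = 189.33.
Planner sets c_i = Σα_j = 14.6 for every i, so G^SO = 5·14.6 = 73.
W^SO = (Σα)·G^SO − ½·5·(Σα)² = (5/2)·14.6² = 532.9.
Deadweight loss = W^SO − W^NE = 343.57.

343.57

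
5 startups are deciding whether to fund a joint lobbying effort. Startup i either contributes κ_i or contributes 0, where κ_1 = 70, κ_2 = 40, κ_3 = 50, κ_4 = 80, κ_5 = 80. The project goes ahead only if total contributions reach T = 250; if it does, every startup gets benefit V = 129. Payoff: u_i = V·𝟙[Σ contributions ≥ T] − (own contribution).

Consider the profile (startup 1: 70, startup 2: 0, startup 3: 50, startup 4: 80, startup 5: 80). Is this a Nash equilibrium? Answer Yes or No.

Yes

Total = 280 ≥ 250: provided.
Startup 1 (pledges 70, payoff 59): dropping to 0 → total 210, payoff 0. No gain.
Startup 2 (pledges 0, payoff 129): pledging 40 → total 320, payoff 89. No gain.
Startup 3 (pledges 50, payoff 79): dropping to 0 → total 230, payoff 0. No gain.
Startup 4 (pledges 80, payoff 49): dropping to 0 → total 200, payoff 0. No gain.
Startup 5 (pledges 80, payoff 49): dropping to 0 → total 200, payoff 0. No gain.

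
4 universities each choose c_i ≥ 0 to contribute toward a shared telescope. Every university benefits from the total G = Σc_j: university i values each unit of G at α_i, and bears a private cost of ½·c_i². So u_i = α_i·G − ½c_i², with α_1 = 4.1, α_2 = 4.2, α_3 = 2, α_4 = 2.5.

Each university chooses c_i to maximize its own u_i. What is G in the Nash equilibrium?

12.8

University i's FOC: ∂u_i/∂c_i = α_i − c_i = 0, so c_i* = α_i.
NE contributions = (4.1, 4.2, 2, 2.5); G = 12.8.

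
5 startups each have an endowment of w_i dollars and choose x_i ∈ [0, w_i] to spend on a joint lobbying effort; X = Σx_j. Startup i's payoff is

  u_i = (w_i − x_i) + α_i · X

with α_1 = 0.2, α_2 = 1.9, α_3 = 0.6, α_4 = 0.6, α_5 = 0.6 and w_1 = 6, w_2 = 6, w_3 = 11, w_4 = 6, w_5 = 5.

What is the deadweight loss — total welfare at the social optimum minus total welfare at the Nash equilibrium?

81.2

∂u_i/∂x_i = α_i − 1, so startup i contributes w_i if α_i > 1, else 0.
α_i > 1 for i ∈ {2}; NE contributions (0, 6, 0, 0, 0), X = 6.
W^NE = Σw_i − X^NE + (Σα_i)·X^NE = 34 + 2.9·6 = 51.4.
Planner: ∂(Σu_j)/∂x_i = Σα_j − 1 = 2.9 > 0, so everyone contributes w_i; X^SO = 34, W^SO = 34 + 2.9·34 = 132.6.
Deadweight loss = 81.2.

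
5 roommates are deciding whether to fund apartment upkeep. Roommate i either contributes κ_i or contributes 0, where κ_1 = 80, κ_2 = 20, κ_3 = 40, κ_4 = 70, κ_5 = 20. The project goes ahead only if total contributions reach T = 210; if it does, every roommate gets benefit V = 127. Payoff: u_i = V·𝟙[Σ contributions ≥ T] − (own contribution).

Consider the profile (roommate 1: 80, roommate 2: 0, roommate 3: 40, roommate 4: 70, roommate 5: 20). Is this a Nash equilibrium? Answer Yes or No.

Total = 210 ≥ 210: provided.
Roommate 1 (pledges 80, payoff 47): dropping to 0 → total 130, payoff 0. No gain.
Roommate 2 (pledges 0, payoff 127): pledging 20 → total 230, payoff 107. No gain.
Roommate 3 (pledges 40, payoff 87): dropping to 0 → total 170, payoff 0. No gain.
Roommate 4 (pledges 70, payoff 57): dropping to 0 → total 140, payoff 0. No gain.
Roommate 5 (pledges 20, payoff 107): dropping to 0 → total 190, payoff 0. No gain.

Yes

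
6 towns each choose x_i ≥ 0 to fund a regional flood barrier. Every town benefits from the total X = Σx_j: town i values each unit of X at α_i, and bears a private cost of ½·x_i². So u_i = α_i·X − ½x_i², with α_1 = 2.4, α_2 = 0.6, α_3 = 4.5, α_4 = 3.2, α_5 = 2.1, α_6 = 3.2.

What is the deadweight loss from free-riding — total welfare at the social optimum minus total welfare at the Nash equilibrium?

537.63

Town i's FOC: ∂u_i/∂x_i = α_i − x_i = 0, so x_i* = α_i.
NE contributions = (2.4, 0.6, 4.5, 3.2, 2.1, 3.2); X = 16.
W^NE = (Σα)·X − ½Σα_i² = 16² − ½·51.26 = 230.37.
Planner sets x_i = Σα_j = 16 for every i, so X^SO = 6·16 = 96.
W^SO = (Σα)·X^SO − ½·6·(Σα)² = (6/2)·16² = 768.
Deadweight loss = W^SO − W^NE = 537.63.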